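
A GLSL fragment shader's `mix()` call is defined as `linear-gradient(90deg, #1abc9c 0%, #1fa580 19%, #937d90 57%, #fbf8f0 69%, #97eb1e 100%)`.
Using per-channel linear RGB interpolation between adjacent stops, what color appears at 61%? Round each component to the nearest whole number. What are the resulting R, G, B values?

(182, 166, 176)

61% lies between the 57% and 69% stops, so the local fraction is t = (61 − 57)/(69 − 57) = 4/12 ≈ 0.3333.
#937d90 → (147, 125, 144); #fbf8f0 → (251, 248, 240).
R = 147 + 0.3333 × (251 − 147) = 181.663 → 182
G = 125 + 0.3333 × (248 − 125) = 165.996 → 166
B = 144 + 0.3333 × (240 − 144) = 175.997 → 176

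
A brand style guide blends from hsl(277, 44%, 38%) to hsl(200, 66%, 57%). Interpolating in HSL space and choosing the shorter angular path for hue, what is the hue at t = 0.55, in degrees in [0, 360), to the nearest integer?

Hue arc: Δh = 200 − 277 = -77° (|Δh| ≤ 180, already the shorter path).
H = 277 + 0.55 × (-77) = 234.65 → 235°

235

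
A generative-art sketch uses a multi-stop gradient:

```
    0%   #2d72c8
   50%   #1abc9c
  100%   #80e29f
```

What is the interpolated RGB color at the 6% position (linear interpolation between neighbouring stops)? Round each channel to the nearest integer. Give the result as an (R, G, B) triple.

6% lies between the 0% and 50% stops, so the local fraction is t = (6 − 0)/(50 − 0) = 6/50 ≈ 0.12.
#2d72c8 → (45, 114, 200); #1abc9c → (26, 188, 156).
R = 45 + 0.12 × (26 − 45) = 42.72 → 43
G = 114 + 0.12 × (188 − 114) = 122.88 → 123
B = 200 + 0.12 × (156 − 200) = 194.72 → 195

(43, 123, 195)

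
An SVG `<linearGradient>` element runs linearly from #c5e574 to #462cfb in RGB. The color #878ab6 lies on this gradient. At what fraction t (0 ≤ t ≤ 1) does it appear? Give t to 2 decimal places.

0.49

Invert the lerp on the G channel (largest span, 185): t = (138 − 229) / (44 − 229) = -91/-185 = 0.49189.
Check on R: (135 − 197)/(70 − 197) = 0.4882 ✓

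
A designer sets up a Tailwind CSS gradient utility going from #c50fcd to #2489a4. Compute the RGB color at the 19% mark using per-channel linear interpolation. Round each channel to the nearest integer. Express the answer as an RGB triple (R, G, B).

(166, 38, 197)

#c50fcd → (197, 15, 205); #2489a4 → (36, 137, 164).
19% corresponds to t = 0.19.
R = 197 + 0.19 × (36 − 197) = 197 + 0.19 × -161 = 166.41 → 166
G = 15 + 0.19 × (137 − 15) = 15 + 0.19 × 122 = 38.18 → 38
B = 205 + 0.19 × (164 − 205) = 205 + 0.19 × -41 = 197.21 → 197
So the blended color is (166, 38, 197), about #a626c5.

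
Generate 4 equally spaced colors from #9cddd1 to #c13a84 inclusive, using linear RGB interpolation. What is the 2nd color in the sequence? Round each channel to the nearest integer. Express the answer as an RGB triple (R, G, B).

(168, 167, 183)

With 4 swatches and endpoints inclusive, swatch 2 sits at t = (2 − 1)/(4 − 1) = 1/3 ≈ 0.3333.
#9cddd1 → (156, 221, 209); #c13a84 → (193, 58, 132).
R = 156 + 0.3333 × (193 − 156) = 168.332 → 168
G = 221 + 0.3333 × (58 − 221) = 166.672 → 167
B = 209 + 0.3333 × (132 − 209) = 183.336 → 183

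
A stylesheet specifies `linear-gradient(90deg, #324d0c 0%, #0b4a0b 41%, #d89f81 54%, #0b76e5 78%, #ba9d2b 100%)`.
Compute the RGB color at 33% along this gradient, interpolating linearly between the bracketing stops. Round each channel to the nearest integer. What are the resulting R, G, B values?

33% lies between the 0% and 41% stops, so the local fraction is t = (33 − 0)/(41 − 0) = 33/41 ≈ 0.8049.
#324d0c → (50, 77, 12); #0b4a0b → (11, 74, 11).
R = 50 + 0.8049 × (11 − 50) = 18.609 → 19
G = 77 + 0.8049 × (74 − 77) = 74.585 → 75
B = 12 + 0.8049 × (11 − 12) = 11.195 → 11

(19, 75, 11)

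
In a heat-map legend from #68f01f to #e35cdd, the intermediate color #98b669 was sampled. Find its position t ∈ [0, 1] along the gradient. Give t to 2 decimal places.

Invert the lerp on the B channel (largest span, 190): t = (105 − 31) / (221 − 31) = 74/190 = 0.38947.
Check on R: (152 − 104)/(227 − 104) = 0.3902 ✓

0.39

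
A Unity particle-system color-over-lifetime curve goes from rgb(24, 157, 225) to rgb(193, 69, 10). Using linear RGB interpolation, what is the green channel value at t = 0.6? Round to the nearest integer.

G = 157 + 0.6 × (69 − 157) = 104.2 → 104

104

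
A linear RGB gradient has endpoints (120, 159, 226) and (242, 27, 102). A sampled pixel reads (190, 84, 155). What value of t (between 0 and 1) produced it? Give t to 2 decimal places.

0.57

Invert the lerp on the G channel (largest span, 132): t = (84 − 159) / (27 − 159) = -75/-132 = 0.56818.
Check on R: (190 − 120)/(242 − 120) = 0.5738 ✓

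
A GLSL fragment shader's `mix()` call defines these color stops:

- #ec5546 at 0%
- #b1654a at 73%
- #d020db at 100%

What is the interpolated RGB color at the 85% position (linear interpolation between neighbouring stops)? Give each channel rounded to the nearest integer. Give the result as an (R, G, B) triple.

85% lies between the 73% and 100% stops, so the local fraction is t = (85 − 73)/(100 − 73) = 12/27 ≈ 0.4444.
#b1654a → (177, 101, 74); #d020db → (208, 32, 219).
R = 177 + 0.4444 × (208 − 177) = 190.776 → 191
G = 101 + 0.4444 × (32 − 101) = 70.336 → 70
B = 74 + 0.4444 × (219 − 74) = 138.438 → 138

(191, 70, 138)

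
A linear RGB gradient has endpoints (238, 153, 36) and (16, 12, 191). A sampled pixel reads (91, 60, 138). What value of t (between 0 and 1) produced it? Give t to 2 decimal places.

0.66

Invert the lerp on the R channel (largest span, 222): t = (91 − 238) / (16 − 238) = -147/-222 = 0.66216.
Check on G: (60 − 153)/(12 − 153) = 0.6596 ✓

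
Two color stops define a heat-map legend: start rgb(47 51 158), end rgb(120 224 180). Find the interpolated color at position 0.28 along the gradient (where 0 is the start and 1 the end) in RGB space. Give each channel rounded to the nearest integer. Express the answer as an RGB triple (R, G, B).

(67, 99, 164)

R = 47 + 0.28 × (120 − 47) = 47 + 0.28 × 73 = 67.44 → 67
G = 51 + 0.28 × (224 − 51) = 51 + 0.28 × 173 = 99.44 → 99
B = 158 + 0.28 × (180 − 158) = 158 + 0.28 × 22 = 164.16 → 164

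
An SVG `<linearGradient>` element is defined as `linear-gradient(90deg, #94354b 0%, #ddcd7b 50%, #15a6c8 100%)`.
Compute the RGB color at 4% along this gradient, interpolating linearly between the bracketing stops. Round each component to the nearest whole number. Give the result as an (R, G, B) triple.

4% lies between the 0% and 50% stops, so the local fraction is t = (4 − 0)/(50 − 0) = 4/50 ≈ 0.08.
#94354b → (148, 53, 75); #ddcd7b → (221, 205, 123).
R = 148 + 0.08 × (221 − 148) = 153.84 → 154
G = 53 + 0.08 × (205 − 53) = 65.16 → 65
B = 75 + 0.08 × (123 − 75) = 78.84 → 79

(154, 65, 79)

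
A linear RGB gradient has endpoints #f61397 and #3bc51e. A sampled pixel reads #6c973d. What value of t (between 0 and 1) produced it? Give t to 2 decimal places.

0.74

Invert the lerp on the R channel (largest span, 187): t = (108 − 246) / (59 − 246) = -138/-187 = 0.73797.
Check on G: (151 − 19)/(197 − 19) = 0.7416 ✓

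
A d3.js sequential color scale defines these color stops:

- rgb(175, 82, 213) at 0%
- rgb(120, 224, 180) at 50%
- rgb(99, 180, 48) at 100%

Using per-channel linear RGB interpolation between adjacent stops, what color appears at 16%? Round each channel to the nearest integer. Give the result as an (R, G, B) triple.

(157, 127, 202)

16% lies between the 0% and 50% stops, so the local fraction is t = (16 − 0)/(50 − 0) = 16/50 ≈ 0.32.
R = 175 + 0.32 × (120 − 175) = 157.4 → 157
G = 82 + 0.32 × (224 − 82) = 127.44 → 127
B = 213 + 0.32 × (180 − 213) = 202.44 → 202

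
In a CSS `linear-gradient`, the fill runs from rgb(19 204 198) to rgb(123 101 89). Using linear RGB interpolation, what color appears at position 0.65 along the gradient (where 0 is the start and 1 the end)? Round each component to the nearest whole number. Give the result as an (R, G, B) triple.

(87, 137, 127)

R = 19 + 0.65 × (123 − 19) = 19 + 0.65 × 104 = 86.6 → 87
G = 204 + 0.65 × (101 − 204) = 204 + 0.65 × -103 = 137.05 → 137
B = 198 + 0.65 × (89 − 198) = 198 + 0.65 × -109 = 127.15 → 127
So the blended color is (87, 137, 127), about #57897f.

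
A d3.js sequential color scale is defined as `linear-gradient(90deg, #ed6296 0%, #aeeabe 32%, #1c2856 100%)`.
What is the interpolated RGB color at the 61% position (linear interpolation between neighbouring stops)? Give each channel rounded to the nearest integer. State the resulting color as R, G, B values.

61% lies between the 32% and 100% stops, so the local fraction is t = (61 − 32)/(100 − 32) = 29/68 ≈ 0.4265.
#aeeabe → (174, 234, 190); #1c2856 → (28, 40, 86).
R = 174 + 0.4265 × (28 − 174) = 111.731 → 112
G = 234 + 0.4265 × (40 − 234) = 151.259 → 151
B = 190 + 0.4265 × (86 − 190) = 145.644 → 146

(112, 151, 146)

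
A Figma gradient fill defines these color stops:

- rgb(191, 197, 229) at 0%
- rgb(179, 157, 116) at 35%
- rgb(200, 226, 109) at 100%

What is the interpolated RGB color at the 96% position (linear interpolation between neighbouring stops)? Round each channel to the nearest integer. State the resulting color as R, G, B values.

(199, 222, 109)

96% lies between the 35% and 100% stops, so the local fraction is t = (96 − 35)/(100 − 35) = 61/65 ≈ 0.9385.
R = 179 + 0.9385 × (200 − 179) = 198.709 → 199
G = 157 + 0.9385 × (226 − 157) = 221.757 → 222
B = 116 + 0.9385 × (109 − 116) = 109.43 → 109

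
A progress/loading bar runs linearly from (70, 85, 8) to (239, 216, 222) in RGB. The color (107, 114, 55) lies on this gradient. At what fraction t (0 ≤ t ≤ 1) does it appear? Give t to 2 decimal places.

0.22

Invert the lerp on the B channel (largest span, 214): t = (55 − 8) / (222 − 8) = 47/214 = 0.21963.
Check on R: (107 − 70)/(239 − 70) = 0.2189 ✓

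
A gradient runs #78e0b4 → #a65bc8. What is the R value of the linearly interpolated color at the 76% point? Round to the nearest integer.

155

R₁ = 120 (from #78e0b4), R₂ = 166 (from #a65bc8).
R = 120 + 0.76 × (166 − 120) = 154.96 → 155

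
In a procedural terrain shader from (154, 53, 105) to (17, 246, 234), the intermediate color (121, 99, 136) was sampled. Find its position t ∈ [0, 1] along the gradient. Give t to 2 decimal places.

0.24

Invert the lerp on the G channel (largest span, 193): t = (99 − 53) / (246 − 53) = 46/193 = 0.23834.
Check on R: (121 − 154)/(17 − 154) = 0.2409 ✓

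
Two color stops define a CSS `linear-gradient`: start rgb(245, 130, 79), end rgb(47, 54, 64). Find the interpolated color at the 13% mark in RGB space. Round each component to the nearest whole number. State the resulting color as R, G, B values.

(219, 120, 77)

13% corresponds to t = 0.13.
R = 245 + 0.13 × (47 − 245) = 245 + 0.13 × -198 = 219.26 → 219
G = 130 + 0.13 × (54 − 130) = 130 + 0.13 × -76 = 120.12 → 120
B = 79 + 0.13 × (64 − 79) = 79 + 0.13 × -15 = 77.05 → 77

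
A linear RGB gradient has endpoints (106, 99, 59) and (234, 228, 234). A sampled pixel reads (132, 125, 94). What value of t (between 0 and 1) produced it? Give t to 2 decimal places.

Invert the lerp on the B channel (largest span, 175): t = (94 − 59) / (234 − 59) = 35/175 = 0.2.
Check on R: (132 − 106)/(234 − 106) = 0.2031 ✓

0.20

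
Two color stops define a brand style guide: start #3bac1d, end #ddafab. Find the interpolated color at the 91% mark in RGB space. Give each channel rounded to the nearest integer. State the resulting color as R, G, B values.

#3bac1d → (59, 172, 29); #ddafab → (221, 175, 171).
91% corresponds to t = 0.91.
R = 59 + 0.91 × (221 − 59) = 59 + 0.91 × 162 = 206.42 → 206
G = 172 + 0.91 × (175 − 172) = 172 + 0.91 × 3 = 174.73 → 175
B = 29 + 0.91 × (171 − 29) = 29 + 0.91 × 142 = 158.22 → 158

(206, 175, 158)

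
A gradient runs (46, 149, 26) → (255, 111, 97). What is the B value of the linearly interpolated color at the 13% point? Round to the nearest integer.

35

B = 26 + 0.13 × (97 − 26) = 35.23 → 35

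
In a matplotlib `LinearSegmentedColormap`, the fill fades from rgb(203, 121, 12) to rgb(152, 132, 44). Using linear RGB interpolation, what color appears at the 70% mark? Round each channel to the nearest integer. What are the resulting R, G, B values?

70% corresponds to t = 0.7.
R = 203 + 0.7 × (152 − 203) = 203 + 0.7 × -51 = 167.3 → 167
G = 121 + 0.7 × (132 − 121) = 121 + 0.7 × 11 = 128.7 → 129
B = 12 + 0.7 × (44 − 12) = 12 + 0.7 × 32 = 34.4 → 34

(167, 129, 34)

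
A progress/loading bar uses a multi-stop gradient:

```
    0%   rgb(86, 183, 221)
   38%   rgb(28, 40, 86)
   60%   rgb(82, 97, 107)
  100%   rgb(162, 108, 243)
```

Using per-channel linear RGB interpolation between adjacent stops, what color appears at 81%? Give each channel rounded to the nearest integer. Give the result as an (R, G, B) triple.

(124, 103, 178)

81% lies between the 60% and 100% stops, so the local fraction is t = (81 − 60)/(100 − 60) = 21/40 ≈ 0.525.
R = 82 + 0.525 × (162 − 82) = 124 → 124
G = 97 + 0.525 × (108 − 97) = 102.775 → 103
B = 107 + 0.525 × (243 − 107) = 178.4 → 178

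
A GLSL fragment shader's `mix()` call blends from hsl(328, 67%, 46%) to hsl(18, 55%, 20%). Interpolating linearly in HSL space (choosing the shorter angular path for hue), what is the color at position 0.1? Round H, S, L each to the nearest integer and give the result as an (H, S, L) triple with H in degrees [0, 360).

Hue: 18 − 328 = -310°, but |-310| > 180 so the shorter arc goes the other way: Δh = -310 + 360 = 50°.
H = 328 + 0.1 × (50) = 333 → 333°
S = 67 + 0.1 × (55 − 67) = 65.8 → 66%
L = 46 + 0.1 × (20 − 46) = 43.4 → 43%

(333, 66, 43)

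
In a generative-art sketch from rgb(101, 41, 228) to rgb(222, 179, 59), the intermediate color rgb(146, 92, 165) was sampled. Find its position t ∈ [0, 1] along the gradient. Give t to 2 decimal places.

Invert the lerp on the B channel (largest span, 169): t = (165 − 228) / (59 − 228) = -63/-169 = 0.37278.
Check on R: (146 − 101)/(222 − 101) = 0.3719 ✓

0.37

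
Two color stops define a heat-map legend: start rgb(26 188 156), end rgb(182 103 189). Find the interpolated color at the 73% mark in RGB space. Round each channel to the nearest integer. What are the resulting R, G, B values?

73% corresponds to t = 0.73.
R = 26 + 0.73 × (182 − 26) = 26 + 0.73 × 156 = 139.88 → 140
G = 188 + 0.73 × (103 − 188) = 188 + 0.73 × -85 = 125.95 → 126
B = 156 + 0.73 × (189 − 156) = 156 + 0.73 × 33 = 180.09 → 180
So the blended color is (140, 126, 180), about #8c7eb4.

(140, 126, 180)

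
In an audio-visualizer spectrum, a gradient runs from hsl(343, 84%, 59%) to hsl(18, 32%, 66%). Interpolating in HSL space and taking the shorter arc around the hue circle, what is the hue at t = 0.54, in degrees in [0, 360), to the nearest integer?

2

Hue: 18 − 343 = -325°, but |-325| > 180 so the shorter arc goes the other way: Δh = -325 + 360 = 35°.
H = 343 + 0.54 × (35) = 361.9 → 362 → 362 mod 360 = 2°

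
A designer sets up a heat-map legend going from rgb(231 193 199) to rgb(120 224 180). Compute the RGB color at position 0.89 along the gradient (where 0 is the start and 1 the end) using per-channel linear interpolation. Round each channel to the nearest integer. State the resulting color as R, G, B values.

(132, 221, 182)

R = 231 + 0.89 × (120 − 231) = 231 + 0.89 × -111 = 132.21 → 132
G = 193 + 0.89 × (224 − 193) = 193 + 0.89 × 31 = 220.59 → 221
B = 199 + 0.89 × (180 − 199) = 199 + 0.89 × -19 = 182.09 → 182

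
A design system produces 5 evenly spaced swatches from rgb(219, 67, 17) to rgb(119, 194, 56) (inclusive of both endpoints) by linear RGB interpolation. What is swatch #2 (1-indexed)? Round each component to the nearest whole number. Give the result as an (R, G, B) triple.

With 5 swatches and endpoints inclusive, swatch 2 sits at t = (2 − 1)/(5 − 1) = 1/4 ≈ 0.25.
R = 219 + 0.25 × (119 − 219) = 194 → 194
G = 67 + 0.25 × (194 − 67) = 98.75 → 99
B = 17 + 0.25 × (56 − 17) = 26.75 → 27

(194, 99, 27)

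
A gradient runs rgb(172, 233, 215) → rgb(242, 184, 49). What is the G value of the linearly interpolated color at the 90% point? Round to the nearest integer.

G = 233 + 0.9 × (184 − 233) = 188.9 → 189

189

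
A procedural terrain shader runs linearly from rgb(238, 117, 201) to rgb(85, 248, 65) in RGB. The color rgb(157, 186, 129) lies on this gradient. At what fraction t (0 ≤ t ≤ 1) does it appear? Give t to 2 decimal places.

Invert the lerp on the R channel (largest span, 153): t = (157 − 238) / (85 − 238) = -81/-153 = 0.52941.
Check on G: (186 − 117)/(248 − 117) = 0.5267 ✓

0.53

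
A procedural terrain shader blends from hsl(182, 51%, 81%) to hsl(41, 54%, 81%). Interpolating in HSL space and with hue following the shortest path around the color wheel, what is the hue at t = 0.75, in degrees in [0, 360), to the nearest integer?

Hue arc: Δh = 41 − 182 = -141° (|Δh| ≤ 180, already the shorter path).
H = 182 + 0.75 × (-141) = 76.25 → 76°

76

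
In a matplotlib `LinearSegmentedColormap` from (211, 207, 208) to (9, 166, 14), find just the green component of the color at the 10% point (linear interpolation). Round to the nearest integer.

G = 207 + 0.1 × (166 − 207) = 202.9 → 203

203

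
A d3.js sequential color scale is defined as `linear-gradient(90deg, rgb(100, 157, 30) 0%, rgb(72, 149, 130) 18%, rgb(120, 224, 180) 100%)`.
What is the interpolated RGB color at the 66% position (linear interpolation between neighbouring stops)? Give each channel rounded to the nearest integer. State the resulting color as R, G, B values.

(100, 193, 159)

66% lies between the 18% and 100% stops, so the local fraction is t = (66 − 18)/(100 − 18) = 48/82 ≈ 0.5854.
R = 72 + 0.5854 × (120 − 72) = 100.099 → 100
G = 149 + 0.5854 × (224 − 149) = 192.905 → 193
B = 130 + 0.5854 × (180 − 130) = 159.27 → 159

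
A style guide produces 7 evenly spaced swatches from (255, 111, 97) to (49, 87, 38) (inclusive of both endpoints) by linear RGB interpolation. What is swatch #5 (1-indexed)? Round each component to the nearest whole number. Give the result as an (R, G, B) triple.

With 7 swatches and endpoints inclusive, swatch 5 sits at t = (5 − 1)/(7 − 1) = 4/6 ≈ 0.6667.
R = 255 + 0.6667 × (49 − 255) = 117.66 → 118
G = 111 + 0.6667 × (87 − 111) = 94.999 → 95
B = 97 + 0.6667 × (38 − 97) = 57.665 → 58

(118, 95, 58)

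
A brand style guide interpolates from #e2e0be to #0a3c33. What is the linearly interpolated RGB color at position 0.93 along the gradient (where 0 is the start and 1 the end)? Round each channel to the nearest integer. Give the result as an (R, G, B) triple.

#e2e0be → (226, 224, 190); #0a3c33 → (10, 60, 51).
R = 226 + 0.93 × (10 − 226) = 226 + 0.93 × -216 = 25.12 → 25
G = 224 + 0.93 × (60 − 224) = 224 + 0.93 × -164 = 71.48 → 71
B = 190 + 0.93 × (51 − 190) = 190 + 0.93 × -139 = 60.73 → 61
So the blended color is (25, 71, 61), about #19473d.

(25, 71, 61)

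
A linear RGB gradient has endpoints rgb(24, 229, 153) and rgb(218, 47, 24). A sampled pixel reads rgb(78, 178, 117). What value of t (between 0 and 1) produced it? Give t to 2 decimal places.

0.28

Invert the lerp on the R channel (largest span, 194): t = (78 − 24) / (218 − 24) = 54/194 = 0.27835.
Check on G: (178 − 229)/(47 − 229) = 0.2802 ✓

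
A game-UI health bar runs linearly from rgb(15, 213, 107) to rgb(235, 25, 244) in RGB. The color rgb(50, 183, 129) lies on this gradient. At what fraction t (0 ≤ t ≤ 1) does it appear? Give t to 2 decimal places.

0.16

Invert the lerp on the R channel (largest span, 220): t = (50 − 15) / (235 − 15) = 35/220 = 0.15909.
Check on G: (183 − 213)/(25 − 213) = 0.1596 ✓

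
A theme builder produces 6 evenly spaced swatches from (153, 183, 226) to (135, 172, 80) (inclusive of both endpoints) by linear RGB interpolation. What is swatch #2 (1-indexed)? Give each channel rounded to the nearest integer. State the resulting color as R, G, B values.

(149, 181, 197)

With 6 swatches and endpoints inclusive, swatch 2 sits at t = (2 − 1)/(6 − 1) = 1/5 ≈ 0.2.
R = 153 + 0.2 × (135 − 153) = 149.4 → 149
G = 183 + 0.2 × (172 − 183) = 180.8 → 181
B = 226 + 0.2 × (80 − 226) = 196.8 → 197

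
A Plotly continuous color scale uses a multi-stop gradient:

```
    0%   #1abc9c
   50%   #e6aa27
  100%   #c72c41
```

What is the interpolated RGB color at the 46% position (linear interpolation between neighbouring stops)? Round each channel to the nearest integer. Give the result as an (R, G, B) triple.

46% lies between the 0% and 50% stops, so the local fraction is t = (46 − 0)/(50 − 0) = 46/50 ≈ 0.92.
#1abc9c → (26, 188, 156); #e6aa27 → (230, 170, 39).
R = 26 + 0.92 × (230 − 26) = 213.68 → 214
G = 188 + 0.92 × (170 − 188) = 171.44 → 171
B = 156 + 0.92 × (39 − 156) = 48.36 → 48

(214, 171, 48)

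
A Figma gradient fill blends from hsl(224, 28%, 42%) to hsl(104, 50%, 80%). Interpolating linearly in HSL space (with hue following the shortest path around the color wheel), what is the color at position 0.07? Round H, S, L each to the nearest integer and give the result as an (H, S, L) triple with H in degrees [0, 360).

Hue arc: Δh = 104 − 224 = -120° (|Δh| ≤ 180, already the shorter path).
H = 224 + 0.07 × (-120) = 215.6 → 216°
S = 28 + 0.07 × (50 − 28) = 29.54 → 30%
L = 42 + 0.07 × (80 − 42) = 44.66 → 45%

(216, 30, 45)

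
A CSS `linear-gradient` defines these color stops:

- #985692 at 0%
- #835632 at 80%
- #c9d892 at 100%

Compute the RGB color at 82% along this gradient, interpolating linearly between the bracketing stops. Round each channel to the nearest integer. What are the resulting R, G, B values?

82% lies between the 80% and 100% stops, so the local fraction is t = (82 − 80)/(100 − 80) = 2/20 ≈ 0.1.
#835632 → (131, 86, 50); #c9d892 → (201, 216, 146).
R = 131 + 0.1 × (201 − 131) = 138 → 138
G = 86 + 0.1 × (216 − 86) = 99 → 99
B = 50 + 0.1 × (146 − 50) = 59.6 → 60

(138, 99, 60)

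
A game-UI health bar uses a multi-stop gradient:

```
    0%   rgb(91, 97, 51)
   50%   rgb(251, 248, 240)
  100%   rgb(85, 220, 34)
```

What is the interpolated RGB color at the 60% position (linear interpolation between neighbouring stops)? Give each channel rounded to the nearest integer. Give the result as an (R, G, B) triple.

(218, 242, 199)

60% lies between the 50% and 100% stops, so the local fraction is t = (60 − 50)/(100 − 50) = 10/50 ≈ 0.2.
R = 251 + 0.2 × (85 − 251) = 217.8 → 218
G = 248 + 0.2 × (220 − 248) = 242.4 → 242
B = 240 + 0.2 × (34 − 240) = 198.8 → 199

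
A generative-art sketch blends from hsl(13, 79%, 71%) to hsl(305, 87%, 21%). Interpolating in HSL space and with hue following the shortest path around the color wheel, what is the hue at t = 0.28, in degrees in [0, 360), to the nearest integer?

354

Hue: 305 − 13 = 292°, but |292| > 180 so the shorter arc goes the other way: Δh = 292 − 360 = -68°.
H = 13 + 0.28 × (-68) = -6.04 → -6 → -6 mod 360 = 354°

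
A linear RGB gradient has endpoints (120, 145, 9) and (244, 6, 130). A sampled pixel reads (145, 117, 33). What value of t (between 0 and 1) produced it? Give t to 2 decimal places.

Invert the lerp on the G channel (largest span, 139): t = (117 − 145) / (6 − 145) = -28/-139 = 0.20144.
Check on R: (145 − 120)/(244 − 120) = 0.2016 ✓

0.20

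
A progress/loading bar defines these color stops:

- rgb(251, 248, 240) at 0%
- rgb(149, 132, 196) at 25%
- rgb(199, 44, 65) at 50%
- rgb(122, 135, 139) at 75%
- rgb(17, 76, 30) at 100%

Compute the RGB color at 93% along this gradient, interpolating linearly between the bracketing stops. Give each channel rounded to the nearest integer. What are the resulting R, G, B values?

93% lies between the 75% and 100% stops, so the local fraction is t = (93 − 75)/(100 − 75) = 18/25 ≈ 0.72.
R = 122 + 0.72 × (17 − 122) = 46.4 → 46
G = 135 + 0.72 × (76 − 135) = 92.52 → 93
B = 139 + 0.72 × (30 − 139) = 60.52 → 61

(46, 93, 61)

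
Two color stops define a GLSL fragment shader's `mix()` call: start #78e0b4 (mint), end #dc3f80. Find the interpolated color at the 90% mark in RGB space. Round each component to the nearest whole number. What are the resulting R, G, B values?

#78e0b4 → (120, 224, 180); #dc3f80 → (220, 63, 128).
90% corresponds to t = 0.9.
R = 120 + 0.9 × (220 − 120) = 120 + 0.9 × 100 = 210 → 210
G = 224 + 0.9 × (63 − 224) = 224 + 0.9 × -161 = 79.1 → 79
B = 180 + 0.9 × (128 − 180) = 180 + 0.9 × -52 = 133.2 → 133

(210, 79, 133)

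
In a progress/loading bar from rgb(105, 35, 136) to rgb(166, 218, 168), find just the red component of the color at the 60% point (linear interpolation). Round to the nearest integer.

142

R = 105 + 0.6 × (166 − 105) = 141.6 → 142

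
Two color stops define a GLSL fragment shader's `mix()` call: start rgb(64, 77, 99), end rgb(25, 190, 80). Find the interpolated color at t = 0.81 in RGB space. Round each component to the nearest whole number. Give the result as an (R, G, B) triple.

(32, 169, 84)

R = 64 + 0.81 × (25 − 64) = 64 + 0.81 × -39 = 32.41 → 32
G = 77 + 0.81 × (190 − 77) = 77 + 0.81 × 113 = 168.53 → 169
B = 99 + 0.81 × (80 − 99) = 99 + 0.81 × -19 = 83.61 → 84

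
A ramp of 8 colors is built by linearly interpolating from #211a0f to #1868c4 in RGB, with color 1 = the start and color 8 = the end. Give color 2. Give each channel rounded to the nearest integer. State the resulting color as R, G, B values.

With 8 swatches and endpoints inclusive, swatch 2 sits at t = (2 − 1)/(8 − 1) = 1/7 ≈ 0.1429.
#211a0f → (33, 26, 15); #1868c4 → (24, 104, 196).
R = 33 + 0.1429 × (24 − 33) = 31.714 → 32
G = 26 + 0.1429 × (104 − 26) = 37.146 → 37
B = 15 + 0.1429 × (196 − 15) = 40.865 → 41

(32, 37, 41)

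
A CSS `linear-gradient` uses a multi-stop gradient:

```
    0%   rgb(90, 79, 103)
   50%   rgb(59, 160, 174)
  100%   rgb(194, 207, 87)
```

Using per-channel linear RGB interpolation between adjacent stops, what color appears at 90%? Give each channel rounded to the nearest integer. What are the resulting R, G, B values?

(167, 198, 104)

90% lies between the 50% and 100% stops, so the local fraction is t = (90 − 50)/(100 − 50) = 40/50 ≈ 0.8.
R = 59 + 0.8 × (194 − 59) = 167 → 167
G = 160 + 0.8 × (207 − 160) = 197.6 → 198
B = 174 + 0.8 × (87 − 174) = 104.4 → 104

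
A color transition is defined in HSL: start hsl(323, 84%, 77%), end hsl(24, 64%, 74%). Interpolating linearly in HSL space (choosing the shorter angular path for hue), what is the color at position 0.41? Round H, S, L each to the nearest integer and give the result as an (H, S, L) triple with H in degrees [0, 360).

Hue: 24 − 323 = -299°, but |-299| > 180 so the shorter arc goes the other way: Δh = -299 + 360 = 61°.
H = 323 + 0.41 × (61) = 348.01 → 348°
S = 84 + 0.41 × (64 − 84) = 75.8 → 76%
L = 77 + 0.41 × (74 − 77) = 75.77 → 76%

(348, 76, 76)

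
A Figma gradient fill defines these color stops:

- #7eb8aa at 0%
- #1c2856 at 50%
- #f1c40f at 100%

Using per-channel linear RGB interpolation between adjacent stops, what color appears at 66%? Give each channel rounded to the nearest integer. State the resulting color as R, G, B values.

66% lies between the 50% and 100% stops, so the local fraction is t = (66 − 50)/(100 − 50) = 16/50 ≈ 0.32.
#1c2856 → (28, 40, 86); #f1c40f → (241, 196, 15).
R = 28 + 0.32 × (241 − 28) = 96.16 → 96
G = 40 + 0.32 × (196 − 40) = 89.92 → 90
B = 86 + 0.32 × (15 − 86) = 63.28 → 63

(96, 90, 63)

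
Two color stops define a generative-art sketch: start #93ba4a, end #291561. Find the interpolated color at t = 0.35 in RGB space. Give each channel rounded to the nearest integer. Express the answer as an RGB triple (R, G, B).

#93ba4a → (147, 186, 74); #291561 → (41, 21, 97).
R = 147 + 0.35 × (41 − 147) = 147 + 0.35 × -106 = 109.9 → 110
G = 186 + 0.35 × (21 − 186) = 186 + 0.35 × -165 = 128.25 → 128
B = 74 + 0.35 × (97 − 74) = 74 + 0.35 × 23 = 82.05 → 82

(110, 128, 82)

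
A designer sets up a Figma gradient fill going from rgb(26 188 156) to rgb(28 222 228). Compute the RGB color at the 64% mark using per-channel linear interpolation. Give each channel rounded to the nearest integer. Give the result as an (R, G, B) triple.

(27, 210, 202)

64% corresponds to t = 0.64.
R = 26 + 0.64 × (28 − 26) = 26 + 0.64 × 2 = 27.28 → 27
G = 188 + 0.64 × (222 − 188) = 188 + 0.64 × 34 = 209.76 → 210
B = 156 + 0.64 × (228 − 156) = 156 + 0.64 × 72 = 202.08 → 202
So the blended color is (27, 210, 202), about #1bd2ca.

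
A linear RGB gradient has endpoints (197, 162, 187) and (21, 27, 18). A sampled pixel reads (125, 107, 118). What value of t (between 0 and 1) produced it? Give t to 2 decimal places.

Invert the lerp on the R channel (largest span, 176): t = (125 − 197) / (21 − 197) = -72/-176 = 0.40909.
Check on G: (107 − 162)/(27 − 162) = 0.4074 ✓

0.41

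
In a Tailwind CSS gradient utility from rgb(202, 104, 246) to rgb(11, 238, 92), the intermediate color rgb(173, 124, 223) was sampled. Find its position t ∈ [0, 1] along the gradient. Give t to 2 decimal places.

0.15

Invert the lerp on the R channel (largest span, 191): t = (173 − 202) / (11 − 202) = -29/-191 = 0.15183.
Check on G: (124 − 104)/(238 − 104) = 0.1493 ✓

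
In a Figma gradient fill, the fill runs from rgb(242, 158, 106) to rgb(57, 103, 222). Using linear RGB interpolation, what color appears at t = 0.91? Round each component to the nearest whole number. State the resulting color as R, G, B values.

R = 242 + 0.91 × (57 − 242) = 242 + 0.91 × -185 = 73.65 → 74
G = 158 + 0.91 × (103 − 158) = 158 + 0.91 × -55 = 107.95 → 108
B = 106 + 0.91 × (222 − 106) = 106 + 0.91 × 116 = 211.56 → 212
So the blended color is (74, 108, 212), about #4a6cd4.

(74, 108, 212)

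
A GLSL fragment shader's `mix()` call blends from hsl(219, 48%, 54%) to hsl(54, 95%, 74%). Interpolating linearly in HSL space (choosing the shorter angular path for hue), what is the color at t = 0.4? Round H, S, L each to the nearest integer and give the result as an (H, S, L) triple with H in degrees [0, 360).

Hue arc: Δh = 54 − 219 = -165° (|Δh| ≤ 180, already the shorter path).
H = 219 + 0.4 × (-165) = 153 → 153°
S = 48 + 0.4 × (95 − 48) = 66.8 → 67%
L = 54 + 0.4 × (74 − 54) = 62 → 62%

(153, 67, 62)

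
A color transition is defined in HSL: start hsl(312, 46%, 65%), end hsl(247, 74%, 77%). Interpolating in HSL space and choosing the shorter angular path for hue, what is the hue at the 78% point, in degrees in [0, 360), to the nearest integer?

261

Hue arc: Δh = 247 − 312 = -65° (|Δh| ≤ 180, already the shorter path).
H = 312 + 0.78 × (-65) = 261.3 → 261°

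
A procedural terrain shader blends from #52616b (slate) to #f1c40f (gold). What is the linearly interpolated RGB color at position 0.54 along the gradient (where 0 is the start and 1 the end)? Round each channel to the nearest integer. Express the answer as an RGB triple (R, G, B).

#52616b → (82, 97, 107); #f1c40f → (241, 196, 15).
R = 82 + 0.54 × (241 − 82) = 82 + 0.54 × 159 = 167.86 → 168
G = 97 + 0.54 × (196 − 97) = 97 + 0.54 × 99 = 150.46 → 150
B = 107 + 0.54 × (15 − 107) = 107 + 0.54 × -92 = 57.32 → 57

(168, 150, 57)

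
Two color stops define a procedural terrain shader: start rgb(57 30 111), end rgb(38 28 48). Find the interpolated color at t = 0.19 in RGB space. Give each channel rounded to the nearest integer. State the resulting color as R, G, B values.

(53, 30, 99)

R = 57 + 0.19 × (38 − 57) = 57 + 0.19 × -19 = 53.39 → 53
G = 30 + 0.19 × (28 − 30) = 30 + 0.19 × -2 = 29.62 → 30
B = 111 + 0.19 × (48 − 111) = 111 + 0.19 × -63 = 99.03 → 99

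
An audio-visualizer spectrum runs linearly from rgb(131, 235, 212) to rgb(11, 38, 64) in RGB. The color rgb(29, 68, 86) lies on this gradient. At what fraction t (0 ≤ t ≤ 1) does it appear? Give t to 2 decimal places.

Invert the lerp on the G channel (largest span, 197): t = (68 − 235) / (38 − 235) = -167/-197 = 0.84772.
Check on R: (29 − 131)/(11 − 131) = 0.85 ✓

0.85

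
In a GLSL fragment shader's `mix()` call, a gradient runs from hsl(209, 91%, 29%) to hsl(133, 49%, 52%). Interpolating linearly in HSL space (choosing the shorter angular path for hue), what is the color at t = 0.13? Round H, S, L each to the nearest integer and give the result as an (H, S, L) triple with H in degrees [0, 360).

Hue arc: Δh = 133 − 209 = -76° (|Δh| ≤ 180, already the shorter path).
H = 209 + 0.13 × (-76) = 199.12 → 199°
S = 91 + 0.13 × (49 − 91) = 85.54 → 86%
L = 29 + 0.13 × (52 − 29) = 31.99 → 32%

(199, 86, 32)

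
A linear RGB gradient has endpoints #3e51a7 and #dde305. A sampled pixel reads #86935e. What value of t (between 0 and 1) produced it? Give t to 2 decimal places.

0.45

Invert the lerp on the B channel (largest span, 162): t = (94 − 167) / (5 − 167) = -73/-162 = 0.45062.
Check on R: (134 − 62)/(221 − 62) = 0.4528 ✓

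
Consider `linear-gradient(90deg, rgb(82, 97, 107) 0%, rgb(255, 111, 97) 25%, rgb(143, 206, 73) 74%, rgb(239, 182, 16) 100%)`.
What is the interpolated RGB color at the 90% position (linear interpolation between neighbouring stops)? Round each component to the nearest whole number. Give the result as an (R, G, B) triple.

90% lies between the 74% and 100% stops, so the local fraction is t = (90 − 74)/(100 − 74) = 16/26 ≈ 0.6154.
R = 143 + 0.6154 × (239 − 143) = 202.078 → 202
G = 206 + 0.6154 × (182 − 206) = 191.23 → 191
B = 73 + 0.6154 × (16 − 73) = 37.922 → 38

(202, 191, 38)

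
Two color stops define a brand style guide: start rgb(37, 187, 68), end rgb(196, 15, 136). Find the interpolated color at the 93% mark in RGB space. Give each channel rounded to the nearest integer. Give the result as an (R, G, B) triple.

93% corresponds to t = 0.93.
R = 37 + 0.93 × (196 − 37) = 37 + 0.93 × 159 = 184.87 → 185
G = 187 + 0.93 × (15 − 187) = 187 + 0.93 × -172 = 27.04 → 27
B = 68 + 0.93 × (136 − 68) = 68 + 0.93 × 68 = 131.24 → 131

(185, 27, 131)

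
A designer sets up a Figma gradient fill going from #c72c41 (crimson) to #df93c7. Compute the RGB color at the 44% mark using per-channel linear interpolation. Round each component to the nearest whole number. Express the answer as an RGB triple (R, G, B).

(210, 89, 124)

#c72c41 → (199, 44, 65); #df93c7 → (223, 147, 199).
44% corresponds to t = 0.44.
R = 199 + 0.44 × (223 − 199) = 199 + 0.44 × 24 = 209.56 → 210
G = 44 + 0.44 × (147 − 44) = 44 + 0.44 × 103 = 89.32 → 89
B = 65 + 0.44 × (199 − 65) = 65 + 0.44 × 134 = 123.96 → 124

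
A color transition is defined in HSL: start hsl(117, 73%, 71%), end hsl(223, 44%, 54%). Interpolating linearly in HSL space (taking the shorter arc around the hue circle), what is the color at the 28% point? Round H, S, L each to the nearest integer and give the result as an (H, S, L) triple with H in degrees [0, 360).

Hue arc: Δh = 223 − 117 = 106° (|Δh| ≤ 180, already the shorter path).
H = 117 + 0.28 × (106) = 146.68 → 147°
S = 73 + 0.28 × (44 − 73) = 64.88 → 65%
L = 71 + 0.28 × (54 − 71) = 66.24 → 66%

(147, 65, 66)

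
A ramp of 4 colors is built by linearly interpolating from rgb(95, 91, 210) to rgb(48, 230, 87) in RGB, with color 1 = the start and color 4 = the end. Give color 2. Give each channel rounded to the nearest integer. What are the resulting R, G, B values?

(79, 137, 169)

With 4 swatches and endpoints inclusive, swatch 2 sits at t = (2 − 1)/(4 − 1) = 1/3 ≈ 0.3333.
R = 95 + 0.3333 × (48 − 95) = 79.335 → 79
G = 91 + 0.3333 × (230 − 91) = 137.329 → 137
B = 210 + 0.3333 × (87 − 210) = 169.004 → 169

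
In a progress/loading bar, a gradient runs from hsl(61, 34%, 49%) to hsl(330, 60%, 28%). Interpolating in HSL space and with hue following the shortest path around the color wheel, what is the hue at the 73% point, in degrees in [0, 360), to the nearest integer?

Hue: 330 − 61 = 269°, but |269| > 180 so the shorter arc goes the other way: Δh = 269 − 360 = -91°.
H = 61 + 0.73 × (-91) = -5.43 → -5 → -5 mod 360 = 355°

355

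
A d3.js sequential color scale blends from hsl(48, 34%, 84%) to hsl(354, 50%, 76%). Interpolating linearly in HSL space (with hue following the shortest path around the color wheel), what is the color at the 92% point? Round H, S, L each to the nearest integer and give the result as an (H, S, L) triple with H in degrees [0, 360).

(358, 49, 77)

Hue: 354 − 48 = 306°, but |306| > 180 so the shorter arc goes the other way: Δh = 306 − 360 = -54°.
H = 48 + 0.92 × (-54) = -1.68 → -2 → -2 mod 360 = 358°
S = 34 + 0.92 × (50 − 34) = 48.72 → 49%
L = 84 + 0.92 × (76 − 84) = 76.64 → 77%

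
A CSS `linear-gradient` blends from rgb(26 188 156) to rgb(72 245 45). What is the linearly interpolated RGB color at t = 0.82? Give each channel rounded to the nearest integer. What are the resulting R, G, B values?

R = 26 + 0.82 × (72 − 26) = 26 + 0.82 × 46 = 63.72 → 64
G = 188 + 0.82 × (245 − 188) = 188 + 0.82 × 57 = 234.74 → 235
B = 156 + 0.82 × (45 − 156) = 156 + 0.82 × -111 = 64.98 → 65
So the blended color is (64, 235, 65), about #40eb41.

(64, 235, 65)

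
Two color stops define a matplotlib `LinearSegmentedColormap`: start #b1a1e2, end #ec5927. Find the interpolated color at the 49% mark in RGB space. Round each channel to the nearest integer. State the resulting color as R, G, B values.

#b1a1e2 → (177, 161, 226); #ec5927 → (236, 89, 39).
49% corresponds to t = 0.49.
R = 177 + 0.49 × (236 − 177) = 177 + 0.49 × 59 = 205.91 → 206
G = 161 + 0.49 × (89 − 161) = 161 + 0.49 × -72 = 125.72 → 126
B = 226 + 0.49 × (39 − 226) = 226 + 0.49 × -187 = 134.37 → 134

(206, 126, 134)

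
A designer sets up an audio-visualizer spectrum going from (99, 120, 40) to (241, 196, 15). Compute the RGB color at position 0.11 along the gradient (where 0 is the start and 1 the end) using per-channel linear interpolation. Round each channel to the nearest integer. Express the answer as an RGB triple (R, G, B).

(115, 128, 37)

R = 99 + 0.11 × (241 − 99) = 99 + 0.11 × 142 = 114.62 → 115
G = 120 + 0.11 × (196 − 120) = 120 + 0.11 × 76 = 128.36 → 128
B = 40 + 0.11 × (15 − 40) = 40 + 0.11 × -25 = 37.25 → 37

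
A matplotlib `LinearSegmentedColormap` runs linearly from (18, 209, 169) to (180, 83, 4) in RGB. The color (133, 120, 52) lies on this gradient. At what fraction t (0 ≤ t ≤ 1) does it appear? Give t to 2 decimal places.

0.71

Invert the lerp on the B channel (largest span, 165): t = (52 − 169) / (4 − 169) = -117/-165 = 0.70909.
Check on R: (133 − 18)/(180 − 18) = 0.7099 ✓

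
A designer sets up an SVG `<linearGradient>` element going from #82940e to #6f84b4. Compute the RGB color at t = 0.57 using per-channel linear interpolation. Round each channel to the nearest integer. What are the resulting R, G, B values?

#82940e → (130, 148, 14); #6f84b4 → (111, 132, 180).
R = 130 + 0.57 × (111 − 130) = 130 + 0.57 × -19 = 119.17 → 119
G = 148 + 0.57 × (132 − 148) = 148 + 0.57 × -16 = 138.88 → 139
B = 14 + 0.57 × (180 − 14) = 14 + 0.57 × 166 = 108.62 → 109
So the blended color is (119, 139, 109), about #778b6d.

(119, 139, 109)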